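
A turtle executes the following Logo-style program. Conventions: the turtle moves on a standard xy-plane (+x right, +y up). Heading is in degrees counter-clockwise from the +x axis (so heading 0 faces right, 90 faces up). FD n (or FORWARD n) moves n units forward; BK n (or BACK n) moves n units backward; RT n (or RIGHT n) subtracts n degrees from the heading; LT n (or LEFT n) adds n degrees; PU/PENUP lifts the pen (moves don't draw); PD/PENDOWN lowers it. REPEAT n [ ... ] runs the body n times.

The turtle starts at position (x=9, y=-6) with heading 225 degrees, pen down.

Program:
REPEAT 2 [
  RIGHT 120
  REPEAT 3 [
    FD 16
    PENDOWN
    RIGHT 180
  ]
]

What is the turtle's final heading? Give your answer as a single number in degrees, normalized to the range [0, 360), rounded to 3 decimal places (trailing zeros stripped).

Answer: 345

Derivation:
Executing turtle program step by step:
Start: pos=(9,-6), heading=225, pen down
REPEAT 2 [
  -- iteration 1/2 --
  RT 120: heading 225 -> 105
  REPEAT 3 [
    -- iteration 1/3 --
    FD 16: (9,-6) -> (4.859,9.455) [heading=105, draw]
    PD: pen down
    RT 180: heading 105 -> 285
    -- iteration 2/3 --
    FD 16: (4.859,9.455) -> (9,-6) [heading=285, draw]
    PD: pen down
    RT 180: heading 285 -> 105
    -- iteration 3/3 --
    FD 16: (9,-6) -> (4.859,9.455) [heading=105, draw]
    PD: pen down
    RT 180: heading 105 -> 285
  ]
  -- iteration 2/2 --
  RT 120: heading 285 -> 165
  REPEAT 3 [
    -- iteration 1/3 --
    FD 16: (4.859,9.455) -> (-10.596,13.596) [heading=165, draw]
    PD: pen down
    RT 180: heading 165 -> 345
    -- iteration 2/3 --
    FD 16: (-10.596,13.596) -> (4.859,9.455) [heading=345, draw]
    PD: pen down
    RT 180: heading 345 -> 165
    -- iteration 3/3 --
    FD 16: (4.859,9.455) -> (-10.596,13.596) [heading=165, draw]
    PD: pen down
    RT 180: heading 165 -> 345
  ]
]
Final: pos=(-10.596,13.596), heading=345, 6 segment(s) drawn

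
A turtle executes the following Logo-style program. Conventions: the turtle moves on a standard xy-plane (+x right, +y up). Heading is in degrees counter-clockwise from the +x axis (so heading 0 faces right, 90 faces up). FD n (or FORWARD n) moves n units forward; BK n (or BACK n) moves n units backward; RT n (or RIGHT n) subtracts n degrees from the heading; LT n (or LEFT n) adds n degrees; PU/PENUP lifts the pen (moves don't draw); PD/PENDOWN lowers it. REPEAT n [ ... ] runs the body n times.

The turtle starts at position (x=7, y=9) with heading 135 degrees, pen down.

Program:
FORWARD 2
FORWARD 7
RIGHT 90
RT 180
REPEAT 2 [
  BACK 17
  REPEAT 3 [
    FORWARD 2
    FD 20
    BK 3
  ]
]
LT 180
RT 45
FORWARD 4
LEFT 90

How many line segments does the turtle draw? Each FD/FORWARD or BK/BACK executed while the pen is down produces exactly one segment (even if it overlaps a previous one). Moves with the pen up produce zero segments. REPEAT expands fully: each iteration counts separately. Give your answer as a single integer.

Executing turtle program step by step:
Start: pos=(7,9), heading=135, pen down
FD 2: (7,9) -> (5.586,10.414) [heading=135, draw]
FD 7: (5.586,10.414) -> (0.636,15.364) [heading=135, draw]
RT 90: heading 135 -> 45
RT 180: heading 45 -> 225
REPEAT 2 [
  -- iteration 1/2 --
  BK 17: (0.636,15.364) -> (12.657,27.385) [heading=225, draw]
  REPEAT 3 [
    -- iteration 1/3 --
    FD 2: (12.657,27.385) -> (11.243,25.971) [heading=225, draw]
    FD 20: (11.243,25.971) -> (-2.899,11.828) [heading=225, draw]
    BK 3: (-2.899,11.828) -> (-0.778,13.95) [heading=225, draw]
    -- iteration 2/3 --
    FD 2: (-0.778,13.95) -> (-2.192,12.536) [heading=225, draw]
    FD 20: (-2.192,12.536) -> (-16.335,-1.607) [heading=225, draw]
    BK 3: (-16.335,-1.607) -> (-14.213,0.515) [heading=225, draw]
    -- iteration 3/3 --
    FD 2: (-14.213,0.515) -> (-15.627,-0.899) [heading=225, draw]
    FD 20: (-15.627,-0.899) -> (-29.77,-15.042) [heading=225, draw]
    BK 3: (-29.77,-15.042) -> (-27.648,-12.92) [heading=225, draw]
  ]
  -- iteration 2/2 --
  BK 17: (-27.648,-12.92) -> (-15.627,-0.899) [heading=225, draw]
  REPEAT 3 [
    -- iteration 1/3 --
    FD 2: (-15.627,-0.899) -> (-17.042,-2.314) [heading=225, draw]
    FD 20: (-17.042,-2.314) -> (-31.184,-16.456) [heading=225, draw]
    BK 3: (-31.184,-16.456) -> (-29.062,-14.335) [heading=225, draw]
    -- iteration 2/3 --
    FD 2: (-29.062,-14.335) -> (-30.477,-15.749) [heading=225, draw]
    FD 20: (-30.477,-15.749) -> (-44.619,-29.891) [heading=225, draw]
    BK 3: (-44.619,-29.891) -> (-42.497,-27.77) [heading=225, draw]
    -- iteration 3/3 --
    FD 2: (-42.497,-27.77) -> (-43.912,-29.184) [heading=225, draw]
    FD 20: (-43.912,-29.184) -> (-58.054,-43.326) [heading=225, draw]
    BK 3: (-58.054,-43.326) -> (-55.933,-41.205) [heading=225, draw]
  ]
]
LT 180: heading 225 -> 45
RT 45: heading 45 -> 0
FD 4: (-55.933,-41.205) -> (-51.933,-41.205) [heading=0, draw]
LT 90: heading 0 -> 90
Final: pos=(-51.933,-41.205), heading=90, 23 segment(s) drawn
Segments drawn: 23

Answer: 23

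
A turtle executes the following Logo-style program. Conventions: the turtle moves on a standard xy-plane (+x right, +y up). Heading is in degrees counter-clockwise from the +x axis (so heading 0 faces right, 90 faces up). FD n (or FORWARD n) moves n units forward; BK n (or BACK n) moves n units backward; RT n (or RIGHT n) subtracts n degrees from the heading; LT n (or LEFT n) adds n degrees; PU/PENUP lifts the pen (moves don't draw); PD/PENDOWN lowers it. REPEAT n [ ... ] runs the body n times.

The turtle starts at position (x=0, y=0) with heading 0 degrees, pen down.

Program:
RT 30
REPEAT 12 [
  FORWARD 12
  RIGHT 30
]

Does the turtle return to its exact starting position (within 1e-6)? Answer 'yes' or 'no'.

Answer: yes

Derivation:
Executing turtle program step by step:
Start: pos=(0,0), heading=0, pen down
RT 30: heading 0 -> 330
REPEAT 12 [
  -- iteration 1/12 --
  FD 12: (0,0) -> (10.392,-6) [heading=330, draw]
  RT 30: heading 330 -> 300
  -- iteration 2/12 --
  FD 12: (10.392,-6) -> (16.392,-16.392) [heading=300, draw]
  RT 30: heading 300 -> 270
  -- iteration 3/12 --
  FD 12: (16.392,-16.392) -> (16.392,-28.392) [heading=270, draw]
  RT 30: heading 270 -> 240
  -- iteration 4/12 --
  FD 12: (16.392,-28.392) -> (10.392,-38.785) [heading=240, draw]
  RT 30: heading 240 -> 210
  -- iteration 5/12 --
  FD 12: (10.392,-38.785) -> (0,-44.785) [heading=210, draw]
  RT 30: heading 210 -> 180
  -- iteration 6/12 --
  FD 12: (0,-44.785) -> (-12,-44.785) [heading=180, draw]
  RT 30: heading 180 -> 150
  -- iteration 7/12 --
  FD 12: (-12,-44.785) -> (-22.392,-38.785) [heading=150, draw]
  RT 30: heading 150 -> 120
  -- iteration 8/12 --
  FD 12: (-22.392,-38.785) -> (-28.392,-28.392) [heading=120, draw]
  RT 30: heading 120 -> 90
  -- iteration 9/12 --
  FD 12: (-28.392,-28.392) -> (-28.392,-16.392) [heading=90, draw]
  RT 30: heading 90 -> 60
  -- iteration 10/12 --
  FD 12: (-28.392,-16.392) -> (-22.392,-6) [heading=60, draw]
  RT 30: heading 60 -> 30
  -- iteration 11/12 --
  FD 12: (-22.392,-6) -> (-12,0) [heading=30, draw]
  RT 30: heading 30 -> 0
  -- iteration 12/12 --
  FD 12: (-12,0) -> (0,0) [heading=0, draw]
  RT 30: heading 0 -> 330
]
Final: pos=(0,0), heading=330, 12 segment(s) drawn

Start position: (0, 0)
Final position: (0, 0)
Distance = 0; < 1e-6 -> CLOSED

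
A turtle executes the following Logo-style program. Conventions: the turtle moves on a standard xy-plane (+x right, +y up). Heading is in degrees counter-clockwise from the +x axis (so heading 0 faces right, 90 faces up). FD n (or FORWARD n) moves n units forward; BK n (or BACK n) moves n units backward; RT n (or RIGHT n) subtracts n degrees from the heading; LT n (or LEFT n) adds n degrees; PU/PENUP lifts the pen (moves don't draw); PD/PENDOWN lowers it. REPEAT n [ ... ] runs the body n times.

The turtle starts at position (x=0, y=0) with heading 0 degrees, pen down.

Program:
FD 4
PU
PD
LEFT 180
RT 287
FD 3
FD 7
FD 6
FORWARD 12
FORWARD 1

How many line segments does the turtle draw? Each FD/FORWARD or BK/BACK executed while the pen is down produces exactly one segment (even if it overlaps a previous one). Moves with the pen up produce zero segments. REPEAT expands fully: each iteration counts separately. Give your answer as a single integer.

Executing turtle program step by step:
Start: pos=(0,0), heading=0, pen down
FD 4: (0,0) -> (4,0) [heading=0, draw]
PU: pen up
PD: pen down
LT 180: heading 0 -> 180
RT 287: heading 180 -> 253
FD 3: (4,0) -> (3.123,-2.869) [heading=253, draw]
FD 7: (3.123,-2.869) -> (1.076,-9.563) [heading=253, draw]
FD 6: (1.076,-9.563) -> (-0.678,-15.301) [heading=253, draw]
FD 12: (-0.678,-15.301) -> (-4.186,-26.777) [heading=253, draw]
FD 1: (-4.186,-26.777) -> (-4.479,-27.733) [heading=253, draw]
Final: pos=(-4.479,-27.733), heading=253, 6 segment(s) drawn
Segments drawn: 6

Answer: 6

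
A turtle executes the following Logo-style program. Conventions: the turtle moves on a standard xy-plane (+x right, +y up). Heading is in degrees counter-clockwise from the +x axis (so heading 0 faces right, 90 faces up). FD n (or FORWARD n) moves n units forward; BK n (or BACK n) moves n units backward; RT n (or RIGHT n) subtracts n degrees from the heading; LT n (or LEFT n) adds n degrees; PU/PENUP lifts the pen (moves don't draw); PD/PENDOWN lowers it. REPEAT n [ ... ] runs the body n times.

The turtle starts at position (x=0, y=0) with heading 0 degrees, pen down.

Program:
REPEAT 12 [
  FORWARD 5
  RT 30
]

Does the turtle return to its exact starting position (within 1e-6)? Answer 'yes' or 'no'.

Executing turtle program step by step:
Start: pos=(0,0), heading=0, pen down
REPEAT 12 [
  -- iteration 1/12 --
  FD 5: (0,0) -> (5,0) [heading=0, draw]
  RT 30: heading 0 -> 330
  -- iteration 2/12 --
  FD 5: (5,0) -> (9.33,-2.5) [heading=330, draw]
  RT 30: heading 330 -> 300
  -- iteration 3/12 --
  FD 5: (9.33,-2.5) -> (11.83,-6.83) [heading=300, draw]
  RT 30: heading 300 -> 270
  -- iteration 4/12 --
  FD 5: (11.83,-6.83) -> (11.83,-11.83) [heading=270, draw]
  RT 30: heading 270 -> 240
  -- iteration 5/12 --
  FD 5: (11.83,-11.83) -> (9.33,-16.16) [heading=240, draw]
  RT 30: heading 240 -> 210
  -- iteration 6/12 --
  FD 5: (9.33,-16.16) -> (5,-18.66) [heading=210, draw]
  RT 30: heading 210 -> 180
  -- iteration 7/12 --
  FD 5: (5,-18.66) -> (0,-18.66) [heading=180, draw]
  RT 30: heading 180 -> 150
  -- iteration 8/12 --
  FD 5: (0,-18.66) -> (-4.33,-16.16) [heading=150, draw]
  RT 30: heading 150 -> 120
  -- iteration 9/12 --
  FD 5: (-4.33,-16.16) -> (-6.83,-11.83) [heading=120, draw]
  RT 30: heading 120 -> 90
  -- iteration 10/12 --
  FD 5: (-6.83,-11.83) -> (-6.83,-6.83) [heading=90, draw]
  RT 30: heading 90 -> 60
  -- iteration 11/12 --
  FD 5: (-6.83,-6.83) -> (-4.33,-2.5) [heading=60, draw]
  RT 30: heading 60 -> 30
  -- iteration 12/12 --
  FD 5: (-4.33,-2.5) -> (0,0) [heading=30, draw]
  RT 30: heading 30 -> 0
]
Final: pos=(0,0), heading=0, 12 segment(s) drawn

Start position: (0, 0)
Final position: (0, 0)
Distance = 0; < 1e-6 -> CLOSED

Answer: yes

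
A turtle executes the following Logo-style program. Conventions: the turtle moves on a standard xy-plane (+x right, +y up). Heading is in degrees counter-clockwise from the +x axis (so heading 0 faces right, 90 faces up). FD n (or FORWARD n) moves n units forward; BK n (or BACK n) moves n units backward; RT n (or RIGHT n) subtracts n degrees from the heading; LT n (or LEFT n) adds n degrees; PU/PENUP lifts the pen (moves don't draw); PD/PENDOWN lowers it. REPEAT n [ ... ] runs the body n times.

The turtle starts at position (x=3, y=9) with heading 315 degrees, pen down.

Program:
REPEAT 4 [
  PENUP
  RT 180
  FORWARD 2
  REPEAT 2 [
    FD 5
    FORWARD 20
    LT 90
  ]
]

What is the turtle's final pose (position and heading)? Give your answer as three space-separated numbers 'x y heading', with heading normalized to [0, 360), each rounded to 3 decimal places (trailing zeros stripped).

Answer: -144.078 14.657 315

Derivation:
Executing turtle program step by step:
Start: pos=(3,9), heading=315, pen down
REPEAT 4 [
  -- iteration 1/4 --
  PU: pen up
  RT 180: heading 315 -> 135
  FD 2: (3,9) -> (1.586,10.414) [heading=135, move]
  REPEAT 2 [
    -- iteration 1/2 --
    FD 5: (1.586,10.414) -> (-1.95,13.95) [heading=135, move]
    FD 20: (-1.95,13.95) -> (-16.092,28.092) [heading=135, move]
    LT 90: heading 135 -> 225
    -- iteration 2/2 --
    FD 5: (-16.092,28.092) -> (-19.627,24.556) [heading=225, move]
    FD 20: (-19.627,24.556) -> (-33.77,10.414) [heading=225, move]
    LT 90: heading 225 -> 315
  ]
  -- iteration 2/4 --
  PU: pen up
  RT 180: heading 315 -> 135
  FD 2: (-33.77,10.414) -> (-35.184,11.828) [heading=135, move]
  REPEAT 2 [
    -- iteration 1/2 --
    FD 5: (-35.184,11.828) -> (-38.719,15.364) [heading=135, move]
    FD 20: (-38.719,15.364) -> (-52.861,29.506) [heading=135, move]
    LT 90: heading 135 -> 225
    -- iteration 2/2 --
    FD 5: (-52.861,29.506) -> (-56.397,25.971) [heading=225, move]
    FD 20: (-56.397,25.971) -> (-70.539,11.828) [heading=225, move]
    LT 90: heading 225 -> 315
  ]
  -- iteration 3/4 --
  PU: pen up
  RT 180: heading 315 -> 135
  FD 2: (-70.539,11.828) -> (-71.953,13.243) [heading=135, move]
  REPEAT 2 [
    -- iteration 1/2 --
    FD 5: (-71.953,13.243) -> (-75.489,16.778) [heading=135, move]
    FD 20: (-75.489,16.778) -> (-89.631,30.92) [heading=135, move]
    LT 90: heading 135 -> 225
    -- iteration 2/2 --
    FD 5: (-89.631,30.92) -> (-93.167,27.385) [heading=225, move]
    FD 20: (-93.167,27.385) -> (-107.309,13.243) [heading=225, move]
    LT 90: heading 225 -> 315
  ]
  -- iteration 4/4 --
  PU: pen up
  RT 180: heading 315 -> 135
  FD 2: (-107.309,13.243) -> (-108.723,14.657) [heading=135, move]
  REPEAT 2 [
    -- iteration 1/2 --
    FD 5: (-108.723,14.657) -> (-112.258,18.192) [heading=135, move]
    FD 20: (-112.258,18.192) -> (-126.401,32.335) [heading=135, move]
    LT 90: heading 135 -> 225
    -- iteration 2/2 --
    FD 5: (-126.401,32.335) -> (-129.936,28.799) [heading=225, move]
    FD 20: (-129.936,28.799) -> (-144.078,14.657) [heading=225, move]
    LT 90: heading 225 -> 315
  ]
]
Final: pos=(-144.078,14.657), heading=315, 0 segment(s) drawn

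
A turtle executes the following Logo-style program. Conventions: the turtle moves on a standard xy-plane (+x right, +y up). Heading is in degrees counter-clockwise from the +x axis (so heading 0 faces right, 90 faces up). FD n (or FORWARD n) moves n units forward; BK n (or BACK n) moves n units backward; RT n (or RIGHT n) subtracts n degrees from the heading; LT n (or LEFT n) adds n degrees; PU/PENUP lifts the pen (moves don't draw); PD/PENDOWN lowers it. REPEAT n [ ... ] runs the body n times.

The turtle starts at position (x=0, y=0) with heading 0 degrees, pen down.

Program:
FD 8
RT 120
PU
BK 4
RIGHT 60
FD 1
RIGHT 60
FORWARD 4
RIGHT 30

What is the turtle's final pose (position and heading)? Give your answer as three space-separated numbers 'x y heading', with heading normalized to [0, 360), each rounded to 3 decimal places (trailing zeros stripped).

Executing turtle program step by step:
Start: pos=(0,0), heading=0, pen down
FD 8: (0,0) -> (8,0) [heading=0, draw]
RT 120: heading 0 -> 240
PU: pen up
BK 4: (8,0) -> (10,3.464) [heading=240, move]
RT 60: heading 240 -> 180
FD 1: (10,3.464) -> (9,3.464) [heading=180, move]
RT 60: heading 180 -> 120
FD 4: (9,3.464) -> (7,6.928) [heading=120, move]
RT 30: heading 120 -> 90
Final: pos=(7,6.928), heading=90, 1 segment(s) drawn

Answer: 7 6.928 90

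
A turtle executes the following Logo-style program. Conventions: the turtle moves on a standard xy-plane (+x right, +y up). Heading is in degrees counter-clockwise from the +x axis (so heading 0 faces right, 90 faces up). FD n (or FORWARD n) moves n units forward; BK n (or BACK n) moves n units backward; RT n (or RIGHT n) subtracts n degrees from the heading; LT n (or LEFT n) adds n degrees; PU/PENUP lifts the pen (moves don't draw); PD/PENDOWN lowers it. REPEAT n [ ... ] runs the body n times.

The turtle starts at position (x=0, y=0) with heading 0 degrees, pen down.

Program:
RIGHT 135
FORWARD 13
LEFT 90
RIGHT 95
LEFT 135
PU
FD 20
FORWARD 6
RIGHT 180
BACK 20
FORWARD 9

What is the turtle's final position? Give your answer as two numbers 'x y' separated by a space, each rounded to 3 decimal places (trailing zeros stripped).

Answer: 27.667 -12.417

Derivation:
Executing turtle program step by step:
Start: pos=(0,0), heading=0, pen down
RT 135: heading 0 -> 225
FD 13: (0,0) -> (-9.192,-9.192) [heading=225, draw]
LT 90: heading 225 -> 315
RT 95: heading 315 -> 220
LT 135: heading 220 -> 355
PU: pen up
FD 20: (-9.192,-9.192) -> (10.732,-10.936) [heading=355, move]
FD 6: (10.732,-10.936) -> (16.709,-11.458) [heading=355, move]
RT 180: heading 355 -> 175
BK 20: (16.709,-11.458) -> (36.633,-13.202) [heading=175, move]
FD 9: (36.633,-13.202) -> (27.667,-12.417) [heading=175, move]
Final: pos=(27.667,-12.417), heading=175, 1 segment(s) drawn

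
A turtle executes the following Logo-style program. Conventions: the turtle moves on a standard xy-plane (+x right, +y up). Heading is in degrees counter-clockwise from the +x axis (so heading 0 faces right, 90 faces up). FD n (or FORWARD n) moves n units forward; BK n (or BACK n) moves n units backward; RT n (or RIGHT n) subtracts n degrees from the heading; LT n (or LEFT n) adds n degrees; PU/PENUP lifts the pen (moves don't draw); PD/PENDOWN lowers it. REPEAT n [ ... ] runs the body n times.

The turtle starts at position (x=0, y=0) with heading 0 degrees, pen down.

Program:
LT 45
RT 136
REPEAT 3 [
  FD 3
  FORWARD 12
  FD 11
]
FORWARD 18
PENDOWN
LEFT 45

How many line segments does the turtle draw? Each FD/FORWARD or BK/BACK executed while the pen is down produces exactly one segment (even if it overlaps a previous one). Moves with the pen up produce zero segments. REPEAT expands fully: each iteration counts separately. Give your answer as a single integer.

Answer: 10

Derivation:
Executing turtle program step by step:
Start: pos=(0,0), heading=0, pen down
LT 45: heading 0 -> 45
RT 136: heading 45 -> 269
REPEAT 3 [
  -- iteration 1/3 --
  FD 3: (0,0) -> (-0.052,-3) [heading=269, draw]
  FD 12: (-0.052,-3) -> (-0.262,-14.998) [heading=269, draw]
  FD 11: (-0.262,-14.998) -> (-0.454,-25.996) [heading=269, draw]
  -- iteration 2/3 --
  FD 3: (-0.454,-25.996) -> (-0.506,-28.996) [heading=269, draw]
  FD 12: (-0.506,-28.996) -> (-0.716,-40.994) [heading=269, draw]
  FD 11: (-0.716,-40.994) -> (-0.908,-51.992) [heading=269, draw]
  -- iteration 3/3 --
  FD 3: (-0.908,-51.992) -> (-0.96,-54.992) [heading=269, draw]
  FD 12: (-0.96,-54.992) -> (-1.169,-66.99) [heading=269, draw]
  FD 11: (-1.169,-66.99) -> (-1.361,-77.988) [heading=269, draw]
]
FD 18: (-1.361,-77.988) -> (-1.675,-95.985) [heading=269, draw]
PD: pen down
LT 45: heading 269 -> 314
Final: pos=(-1.675,-95.985), heading=314, 10 segment(s) drawn
Segments drawn: 10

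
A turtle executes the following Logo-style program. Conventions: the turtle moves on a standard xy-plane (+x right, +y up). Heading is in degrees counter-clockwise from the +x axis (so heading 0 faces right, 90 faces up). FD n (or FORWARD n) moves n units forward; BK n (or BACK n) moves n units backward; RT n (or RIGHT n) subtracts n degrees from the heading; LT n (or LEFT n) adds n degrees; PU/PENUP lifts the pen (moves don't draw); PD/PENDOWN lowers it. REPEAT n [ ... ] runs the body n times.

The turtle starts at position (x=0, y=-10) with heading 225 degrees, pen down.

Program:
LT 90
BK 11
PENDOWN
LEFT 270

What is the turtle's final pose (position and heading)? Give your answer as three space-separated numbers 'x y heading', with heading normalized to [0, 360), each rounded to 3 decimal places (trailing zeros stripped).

Answer: -7.778 -2.222 225

Derivation:
Executing turtle program step by step:
Start: pos=(0,-10), heading=225, pen down
LT 90: heading 225 -> 315
BK 11: (0,-10) -> (-7.778,-2.222) [heading=315, draw]
PD: pen down
LT 270: heading 315 -> 225
Final: pos=(-7.778,-2.222), heading=225, 1 segment(s) drawn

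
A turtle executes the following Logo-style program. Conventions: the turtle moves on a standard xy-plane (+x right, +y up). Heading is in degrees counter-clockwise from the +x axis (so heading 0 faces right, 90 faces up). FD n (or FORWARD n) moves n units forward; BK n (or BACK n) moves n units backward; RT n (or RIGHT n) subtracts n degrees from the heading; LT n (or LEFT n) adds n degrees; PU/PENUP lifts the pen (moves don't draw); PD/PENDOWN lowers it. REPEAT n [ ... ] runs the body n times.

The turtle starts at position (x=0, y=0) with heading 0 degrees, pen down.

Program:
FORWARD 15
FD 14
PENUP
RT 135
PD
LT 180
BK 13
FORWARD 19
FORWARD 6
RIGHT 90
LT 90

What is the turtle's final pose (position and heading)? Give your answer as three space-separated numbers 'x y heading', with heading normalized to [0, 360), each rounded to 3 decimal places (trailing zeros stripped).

Executing turtle program step by step:
Start: pos=(0,0), heading=0, pen down
FD 15: (0,0) -> (15,0) [heading=0, draw]
FD 14: (15,0) -> (29,0) [heading=0, draw]
PU: pen up
RT 135: heading 0 -> 225
PD: pen down
LT 180: heading 225 -> 45
BK 13: (29,0) -> (19.808,-9.192) [heading=45, draw]
FD 19: (19.808,-9.192) -> (33.243,4.243) [heading=45, draw]
FD 6: (33.243,4.243) -> (37.485,8.485) [heading=45, draw]
RT 90: heading 45 -> 315
LT 90: heading 315 -> 45
Final: pos=(37.485,8.485), heading=45, 5 segment(s) drawn

Answer: 37.485 8.485 45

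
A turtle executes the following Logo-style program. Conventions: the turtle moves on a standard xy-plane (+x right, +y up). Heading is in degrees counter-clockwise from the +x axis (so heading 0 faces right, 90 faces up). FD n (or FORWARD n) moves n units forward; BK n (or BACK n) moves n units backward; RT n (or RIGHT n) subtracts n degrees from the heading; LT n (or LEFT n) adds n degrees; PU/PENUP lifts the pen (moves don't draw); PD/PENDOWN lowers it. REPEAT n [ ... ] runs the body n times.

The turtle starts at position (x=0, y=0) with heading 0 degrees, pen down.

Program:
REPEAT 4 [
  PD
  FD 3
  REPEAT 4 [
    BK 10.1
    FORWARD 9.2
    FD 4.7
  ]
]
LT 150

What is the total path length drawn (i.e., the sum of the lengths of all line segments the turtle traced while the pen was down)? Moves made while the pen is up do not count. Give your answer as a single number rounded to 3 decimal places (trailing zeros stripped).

Executing turtle program step by step:
Start: pos=(0,0), heading=0, pen down
REPEAT 4 [
  -- iteration 1/4 --
  PD: pen down
  FD 3: (0,0) -> (3,0) [heading=0, draw]
  REPEAT 4 [
    -- iteration 1/4 --
    BK 10.1: (3,0) -> (-7.1,0) [heading=0, draw]
    FD 9.2: (-7.1,0) -> (2.1,0) [heading=0, draw]
    FD 4.7: (2.1,0) -> (6.8,0) [heading=0, draw]
    -- iteration 2/4 --
    BK 10.1: (6.8,0) -> (-3.3,0) [heading=0, draw]
    FD 9.2: (-3.3,0) -> (5.9,0) [heading=0, draw]
    FD 4.7: (5.9,0) -> (10.6,0) [heading=0, draw]
    -- iteration 3/4 --
    BK 10.1: (10.6,0) -> (0.5,0) [heading=0, draw]
    FD 9.2: (0.5,0) -> (9.7,0) [heading=0, draw]
    FD 4.7: (9.7,0) -> (14.4,0) [heading=0, draw]
    -- iteration 4/4 --
    BK 10.1: (14.4,0) -> (4.3,0) [heading=0, draw]
    FD 9.2: (4.3,0) -> (13.5,0) [heading=0, draw]
    FD 4.7: (13.5,0) -> (18.2,0) [heading=0, draw]
  ]
  -- iteration 2/4 --
  PD: pen down
  FD 3: (18.2,0) -> (21.2,0) [heading=0, draw]
  REPEAT 4 [
    -- iteration 1/4 --
    BK 10.1: (21.2,0) -> (11.1,0) [heading=0, draw]
    FD 9.2: (11.1,0) -> (20.3,0) [heading=0, draw]
    FD 4.7: (20.3,0) -> (25,0) [heading=0, draw]
    -- iteration 2/4 --
    BK 10.1: (25,0) -> (14.9,0) [heading=0, draw]
    FD 9.2: (14.9,0) -> (24.1,0) [heading=0, draw]
    FD 4.7: (24.1,0) -> (28.8,0) [heading=0, draw]
    -- iteration 3/4 --
    BK 10.1: (28.8,0) -> (18.7,0) [heading=0, draw]
    FD 9.2: (18.7,0) -> (27.9,0) [heading=0, draw]
    FD 4.7: (27.9,0) -> (32.6,0) [heading=0, draw]
    -- iteration 4/4 --
    BK 10.1: (32.6,0) -> (22.5,0) [heading=0, draw]
    FD 9.2: (22.5,0) -> (31.7,0) [heading=0, draw]
    FD 4.7: (31.7,0) -> (36.4,0) [heading=0, draw]
  ]
  -- iteration 3/4 --
  PD: pen down
  FD 3: (36.4,0) -> (39.4,0) [heading=0, draw]
  REPEAT 4 [
    -- iteration 1/4 --
    BK 10.1: (39.4,0) -> (29.3,0) [heading=0, draw]
    FD 9.2: (29.3,0) -> (38.5,0) [heading=0, draw]
    FD 4.7: (38.5,0) -> (43.2,0) [heading=0, draw]
    -- iteration 2/4 --
    BK 10.1: (43.2,0) -> (33.1,0) [heading=0, draw]
    FD 9.2: (33.1,0) -> (42.3,0) [heading=0, draw]
    FD 4.7: (42.3,0) -> (47,0) [heading=0, draw]
    -- iteration 3/4 --
    BK 10.1: (47,0) -> (36.9,0) [heading=0, draw]
    FD 9.2: (36.9,0) -> (46.1,0) [heading=0, draw]
    FD 4.7: (46.1,0) -> (50.8,0) [heading=0, draw]
    -- iteration 4/4 --
    BK 10.1: (50.8,0) -> (40.7,0) [heading=0, draw]
    FD 9.2: (40.7,0) -> (49.9,0) [heading=0, draw]
    FD 4.7: (49.9,0) -> (54.6,0) [heading=0, draw]
  ]
  -- iteration 4/4 --
  PD: pen down
  FD 3: (54.6,0) -> (57.6,0) [heading=0, draw]
  REPEAT 4 [
    -- iteration 1/4 --
    BK 10.1: (57.6,0) -> (47.5,0) [heading=0, draw]
    FD 9.2: (47.5,0) -> (56.7,0) [heading=0, draw]
    FD 4.7: (56.7,0) -> (61.4,0) [heading=0, draw]
    -- iteration 2/4 --
    BK 10.1: (61.4,0) -> (51.3,0) [heading=0, draw]
    FD 9.2: (51.3,0) -> (60.5,0) [heading=0, draw]
    FD 4.7: (60.5,0) -> (65.2,0) [heading=0, draw]
    -- iteration 3/4 --
    BK 10.1: (65.2,0) -> (55.1,0) [heading=0, draw]
    FD 9.2: (55.1,0) -> (64.3,0) [heading=0, draw]
    FD 4.7: (64.3,0) -> (69,0) [heading=0, draw]
    -- iteration 4/4 --
    BK 10.1: (69,0) -> (58.9,0) [heading=0, draw]
    FD 9.2: (58.9,0) -> (68.1,0) [heading=0, draw]
    FD 4.7: (68.1,0) -> (72.8,0) [heading=0, draw]
  ]
]
LT 150: heading 0 -> 150
Final: pos=(72.8,0), heading=150, 52 segment(s) drawn

Segment lengths:
  seg 1: (0,0) -> (3,0), length = 3
  seg 2: (3,0) -> (-7.1,0), length = 10.1
  seg 3: (-7.1,0) -> (2.1,0), length = 9.2
  seg 4: (2.1,0) -> (6.8,0), length = 4.7
  seg 5: (6.8,0) -> (-3.3,0), length = 10.1
  seg 6: (-3.3,0) -> (5.9,0), length = 9.2
  seg 7: (5.9,0) -> (10.6,0), length = 4.7
  seg 8: (10.6,0) -> (0.5,0), length = 10.1
  seg 9: (0.5,0) -> (9.7,0), length = 9.2
  seg 10: (9.7,0) -> (14.4,0), length = 4.7
  seg 11: (14.4,0) -> (4.3,0), length = 10.1
  seg 12: (4.3,0) -> (13.5,0), length = 9.2
  seg 13: (13.5,0) -> (18.2,0), length = 4.7
  seg 14: (18.2,0) -> (21.2,0), length = 3
  seg 15: (21.2,0) -> (11.1,0), length = 10.1
  seg 16: (11.1,0) -> (20.3,0), length = 9.2
  seg 17: (20.3,0) -> (25,0), length = 4.7
  seg 18: (25,0) -> (14.9,0), length = 10.1
  seg 19: (14.9,0) -> (24.1,0), length = 9.2
  seg 20: (24.1,0) -> (28.8,0), length = 4.7
  seg 21: (28.8,0) -> (18.7,0), length = 10.1
  seg 22: (18.7,0) -> (27.9,0), length = 9.2
  seg 23: (27.9,0) -> (32.6,0), length = 4.7
  seg 24: (32.6,0) -> (22.5,0), length = 10.1
  seg 25: (22.5,0) -> (31.7,0), length = 9.2
  seg 26: (31.7,0) -> (36.4,0), length = 4.7
  seg 27: (36.4,0) -> (39.4,0), length = 3
  seg 28: (39.4,0) -> (29.3,0), length = 10.1
  seg 29: (29.3,0) -> (38.5,0), length = 9.2
  seg 30: (38.5,0) -> (43.2,0), length = 4.7
  seg 31: (43.2,0) -> (33.1,0), length = 10.1
  seg 32: (33.1,0) -> (42.3,0), length = 9.2
  seg 33: (42.3,0) -> (47,0), length = 4.7
  seg 34: (47,0) -> (36.9,0), length = 10.1
  seg 35: (36.9,0) -> (46.1,0), length = 9.2
  seg 36: (46.1,0) -> (50.8,0), length = 4.7
  seg 37: (50.8,0) -> (40.7,0), length = 10.1
  seg 38: (40.7,0) -> (49.9,0), length = 9.2
  seg 39: (49.9,0) -> (54.6,0), length = 4.7
  seg 40: (54.6,0) -> (57.6,0), length = 3
  seg 41: (57.6,0) -> (47.5,0), length = 10.1
  seg 42: (47.5,0) -> (56.7,0), length = 9.2
  seg 43: (56.7,0) -> (61.4,0), length = 4.7
  seg 44: (61.4,0) -> (51.3,0), length = 10.1
  seg 45: (51.3,0) -> (60.5,0), length = 9.2
  seg 46: (60.5,0) -> (65.2,0), length = 4.7
  seg 47: (65.2,0) -> (55.1,0), length = 10.1
  seg 48: (55.1,0) -> (64.3,0), length = 9.2
  seg 49: (64.3,0) -> (69,0), length = 4.7
  seg 50: (69,0) -> (58.9,0), length = 10.1
  seg 51: (58.9,0) -> (68.1,0), length = 9.2
  seg 52: (68.1,0) -> (72.8,0), length = 4.7
Total = 396

Answer: 396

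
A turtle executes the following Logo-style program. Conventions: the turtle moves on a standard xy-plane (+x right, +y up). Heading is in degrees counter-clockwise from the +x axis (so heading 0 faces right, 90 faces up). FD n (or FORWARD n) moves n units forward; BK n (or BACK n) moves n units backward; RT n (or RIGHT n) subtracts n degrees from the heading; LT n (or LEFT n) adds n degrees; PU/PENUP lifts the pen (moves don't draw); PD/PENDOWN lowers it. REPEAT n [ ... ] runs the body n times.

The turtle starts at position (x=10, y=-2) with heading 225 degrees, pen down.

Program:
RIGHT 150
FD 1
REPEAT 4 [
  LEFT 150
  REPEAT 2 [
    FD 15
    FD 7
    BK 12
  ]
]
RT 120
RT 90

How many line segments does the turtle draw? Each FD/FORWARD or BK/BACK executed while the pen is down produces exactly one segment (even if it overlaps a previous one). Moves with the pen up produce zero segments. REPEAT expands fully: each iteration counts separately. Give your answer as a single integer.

Answer: 25

Derivation:
Executing turtle program step by step:
Start: pos=(10,-2), heading=225, pen down
RT 150: heading 225 -> 75
FD 1: (10,-2) -> (10.259,-1.034) [heading=75, draw]
REPEAT 4 [
  -- iteration 1/4 --
  LT 150: heading 75 -> 225
  REPEAT 2 [
    -- iteration 1/2 --
    FD 15: (10.259,-1.034) -> (-0.348,-11.641) [heading=225, draw]
    FD 7: (-0.348,-11.641) -> (-5.298,-16.59) [heading=225, draw]
    BK 12: (-5.298,-16.59) -> (3.188,-8.105) [heading=225, draw]
    -- iteration 2/2 --
    FD 15: (3.188,-8.105) -> (-7.419,-18.712) [heading=225, draw]
    FD 7: (-7.419,-18.712) -> (-12.369,-23.661) [heading=225, draw]
    BK 12: (-12.369,-23.661) -> (-3.883,-15.176) [heading=225, draw]
  ]
  -- iteration 2/4 --
  LT 150: heading 225 -> 15
  REPEAT 2 [
    -- iteration 1/2 --
    FD 15: (-3.883,-15.176) -> (10.606,-11.294) [heading=15, draw]
    FD 7: (10.606,-11.294) -> (17.367,-9.482) [heading=15, draw]
    BK 12: (17.367,-9.482) -> (5.776,-12.588) [heading=15, draw]
    -- iteration 2/2 --
    FD 15: (5.776,-12.588) -> (20.265,-8.706) [heading=15, draw]
    FD 7: (20.265,-8.706) -> (27.026,-6.894) [heading=15, draw]
    BK 12: (27.026,-6.894) -> (15.435,-10) [heading=15, draw]
  ]
  -- iteration 3/4 --
  LT 150: heading 15 -> 165
  REPEAT 2 [
    -- iteration 1/2 --
    FD 15: (15.435,-10) -> (0.946,-6.118) [heading=165, draw]
    FD 7: (0.946,-6.118) -> (-5.815,-4.306) [heading=165, draw]
    BK 12: (-5.815,-4.306) -> (5.776,-7.412) [heading=165, draw]
    -- iteration 2/2 --
    FD 15: (5.776,-7.412) -> (-8.713,-3.529) [heading=165, draw]
    FD 7: (-8.713,-3.529) -> (-15.474,-1.718) [heading=165, draw]
    BK 12: (-15.474,-1.718) -> (-3.883,-4.823) [heading=165, draw]
  ]
  -- iteration 4/4 --
  LT 150: heading 165 -> 315
  REPEAT 2 [
    -- iteration 1/2 --
    FD 15: (-3.883,-4.823) -> (6.723,-15.43) [heading=315, draw]
    FD 7: (6.723,-15.43) -> (11.673,-20.38) [heading=315, draw]
    BK 12: (11.673,-20.38) -> (3.188,-11.895) [heading=315, draw]
    -- iteration 2/2 --
    FD 15: (3.188,-11.895) -> (13.794,-22.501) [heading=315, draw]
    FD 7: (13.794,-22.501) -> (18.744,-27.451) [heading=315, draw]
    BK 12: (18.744,-27.451) -> (10.259,-18.966) [heading=315, draw]
  ]
]
RT 120: heading 315 -> 195
RT 90: heading 195 -> 105
Final: pos=(10.259,-18.966), heading=105, 25 segment(s) drawn
Segments drawn: 25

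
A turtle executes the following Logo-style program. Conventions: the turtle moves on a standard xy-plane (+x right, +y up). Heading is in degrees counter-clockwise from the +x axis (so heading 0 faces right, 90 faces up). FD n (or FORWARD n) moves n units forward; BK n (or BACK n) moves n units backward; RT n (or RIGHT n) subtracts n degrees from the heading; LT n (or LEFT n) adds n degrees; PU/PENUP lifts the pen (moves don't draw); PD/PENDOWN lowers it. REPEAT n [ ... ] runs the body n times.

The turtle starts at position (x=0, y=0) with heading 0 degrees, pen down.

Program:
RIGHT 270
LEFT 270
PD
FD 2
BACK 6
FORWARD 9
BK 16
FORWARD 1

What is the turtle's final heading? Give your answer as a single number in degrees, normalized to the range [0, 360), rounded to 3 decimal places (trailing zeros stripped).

Answer: 0

Derivation:
Executing turtle program step by step:
Start: pos=(0,0), heading=0, pen down
RT 270: heading 0 -> 90
LT 270: heading 90 -> 0
PD: pen down
FD 2: (0,0) -> (2,0) [heading=0, draw]
BK 6: (2,0) -> (-4,0) [heading=0, draw]
FD 9: (-4,0) -> (5,0) [heading=0, draw]
BK 16: (5,0) -> (-11,0) [heading=0, draw]
FD 1: (-11,0) -> (-10,0) [heading=0, draw]
Final: pos=(-10,0), heading=0, 5 segment(s) drawn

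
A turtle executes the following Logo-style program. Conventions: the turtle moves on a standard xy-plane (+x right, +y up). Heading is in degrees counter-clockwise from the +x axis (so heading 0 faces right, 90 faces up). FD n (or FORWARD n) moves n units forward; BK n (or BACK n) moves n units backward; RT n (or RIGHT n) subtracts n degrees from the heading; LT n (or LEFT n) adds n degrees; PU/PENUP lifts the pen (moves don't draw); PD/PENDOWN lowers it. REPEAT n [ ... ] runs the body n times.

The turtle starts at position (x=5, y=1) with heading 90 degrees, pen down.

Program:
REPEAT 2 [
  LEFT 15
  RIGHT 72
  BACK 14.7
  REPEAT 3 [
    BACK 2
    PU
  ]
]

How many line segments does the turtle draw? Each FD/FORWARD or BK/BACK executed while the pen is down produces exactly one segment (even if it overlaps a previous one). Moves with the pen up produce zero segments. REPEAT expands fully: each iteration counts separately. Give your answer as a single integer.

Executing turtle program step by step:
Start: pos=(5,1), heading=90, pen down
REPEAT 2 [
  -- iteration 1/2 --
  LT 15: heading 90 -> 105
  RT 72: heading 105 -> 33
  BK 14.7: (5,1) -> (-7.328,-7.006) [heading=33, draw]
  REPEAT 3 [
    -- iteration 1/3 --
    BK 2: (-7.328,-7.006) -> (-9.006,-8.095) [heading=33, draw]
    PU: pen up
    -- iteration 2/3 --
    BK 2: (-9.006,-8.095) -> (-10.683,-9.185) [heading=33, move]
    PU: pen up
    -- iteration 3/3 --
    BK 2: (-10.683,-9.185) -> (-12.36,-10.274) [heading=33, move]
    PU: pen up
  ]
  -- iteration 2/2 --
  LT 15: heading 33 -> 48
  RT 72: heading 48 -> 336
  BK 14.7: (-12.36,-10.274) -> (-25.79,-4.295) [heading=336, move]
  REPEAT 3 [
    -- iteration 1/3 --
    BK 2: (-25.79,-4.295) -> (-27.617,-3.482) [heading=336, move]
    PU: pen up
    -- iteration 2/3 --
    BK 2: (-27.617,-3.482) -> (-29.444,-2.668) [heading=336, move]
    PU: pen up
    -- iteration 3/3 --
    BK 2: (-29.444,-2.668) -> (-31.271,-1.855) [heading=336, move]
    PU: pen up
  ]
]
Final: pos=(-31.271,-1.855), heading=336, 2 segment(s) drawn
Segments drawn: 2

Answer: 2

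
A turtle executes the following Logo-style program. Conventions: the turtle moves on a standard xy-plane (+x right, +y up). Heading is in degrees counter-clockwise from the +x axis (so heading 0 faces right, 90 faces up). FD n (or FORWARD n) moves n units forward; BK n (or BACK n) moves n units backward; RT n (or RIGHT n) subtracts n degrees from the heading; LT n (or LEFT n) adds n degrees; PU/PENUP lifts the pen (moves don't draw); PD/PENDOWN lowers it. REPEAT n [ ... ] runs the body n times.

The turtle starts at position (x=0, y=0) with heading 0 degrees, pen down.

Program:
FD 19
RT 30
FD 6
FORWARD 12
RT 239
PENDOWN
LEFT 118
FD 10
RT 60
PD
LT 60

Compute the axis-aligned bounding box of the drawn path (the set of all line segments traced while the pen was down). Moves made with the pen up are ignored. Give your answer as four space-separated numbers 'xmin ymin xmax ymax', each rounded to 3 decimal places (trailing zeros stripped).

Answer: 0 -13.848 34.588 0

Derivation:
Executing turtle program step by step:
Start: pos=(0,0), heading=0, pen down
FD 19: (0,0) -> (19,0) [heading=0, draw]
RT 30: heading 0 -> 330
FD 6: (19,0) -> (24.196,-3) [heading=330, draw]
FD 12: (24.196,-3) -> (34.588,-9) [heading=330, draw]
RT 239: heading 330 -> 91
PD: pen down
LT 118: heading 91 -> 209
FD 10: (34.588,-9) -> (25.842,-13.848) [heading=209, draw]
RT 60: heading 209 -> 149
PD: pen down
LT 60: heading 149 -> 209
Final: pos=(25.842,-13.848), heading=209, 4 segment(s) drawn

Segment endpoints: x in {0, 19, 24.196, 25.842, 34.588}, y in {-13.848, -9, -3, 0}
xmin=0, ymin=-13.848, xmax=34.588, ymax=0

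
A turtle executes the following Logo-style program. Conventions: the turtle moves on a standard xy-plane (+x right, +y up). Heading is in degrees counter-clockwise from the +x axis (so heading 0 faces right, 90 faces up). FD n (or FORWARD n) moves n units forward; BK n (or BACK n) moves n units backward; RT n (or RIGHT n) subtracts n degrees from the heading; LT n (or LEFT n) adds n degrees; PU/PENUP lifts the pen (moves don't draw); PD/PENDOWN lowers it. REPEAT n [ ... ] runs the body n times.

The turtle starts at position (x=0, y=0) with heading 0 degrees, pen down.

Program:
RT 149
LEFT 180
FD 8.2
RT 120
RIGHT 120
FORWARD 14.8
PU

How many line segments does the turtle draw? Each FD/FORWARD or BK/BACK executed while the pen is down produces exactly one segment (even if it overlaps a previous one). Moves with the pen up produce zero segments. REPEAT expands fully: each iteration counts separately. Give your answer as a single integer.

Answer: 2

Derivation:
Executing turtle program step by step:
Start: pos=(0,0), heading=0, pen down
RT 149: heading 0 -> 211
LT 180: heading 211 -> 31
FD 8.2: (0,0) -> (7.029,4.223) [heading=31, draw]
RT 120: heading 31 -> 271
RT 120: heading 271 -> 151
FD 14.8: (7.029,4.223) -> (-5.916,11.398) [heading=151, draw]
PU: pen up
Final: pos=(-5.916,11.398), heading=151, 2 segment(s) drawn
Segments drawn: 2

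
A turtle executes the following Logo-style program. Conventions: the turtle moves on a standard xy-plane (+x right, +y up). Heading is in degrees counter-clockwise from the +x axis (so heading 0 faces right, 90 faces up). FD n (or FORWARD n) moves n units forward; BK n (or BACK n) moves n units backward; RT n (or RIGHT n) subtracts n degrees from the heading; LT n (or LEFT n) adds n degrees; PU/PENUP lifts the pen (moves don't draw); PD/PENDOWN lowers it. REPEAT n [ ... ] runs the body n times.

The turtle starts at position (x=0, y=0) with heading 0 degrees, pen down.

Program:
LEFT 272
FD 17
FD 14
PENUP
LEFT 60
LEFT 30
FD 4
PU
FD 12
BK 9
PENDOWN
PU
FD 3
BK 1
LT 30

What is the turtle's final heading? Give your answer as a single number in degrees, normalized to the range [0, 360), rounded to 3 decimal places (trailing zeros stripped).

Answer: 32

Derivation:
Executing turtle program step by step:
Start: pos=(0,0), heading=0, pen down
LT 272: heading 0 -> 272
FD 17: (0,0) -> (0.593,-16.99) [heading=272, draw]
FD 14: (0.593,-16.99) -> (1.082,-30.981) [heading=272, draw]
PU: pen up
LT 60: heading 272 -> 332
LT 30: heading 332 -> 2
FD 4: (1.082,-30.981) -> (5.079,-30.842) [heading=2, move]
PU: pen up
FD 12: (5.079,-30.842) -> (17.072,-30.423) [heading=2, move]
BK 9: (17.072,-30.423) -> (8.078,-30.737) [heading=2, move]
PD: pen down
PU: pen up
FD 3: (8.078,-30.737) -> (11.076,-30.632) [heading=2, move]
BK 1: (11.076,-30.632) -> (10.076,-30.667) [heading=2, move]
LT 30: heading 2 -> 32
Final: pos=(10.076,-30.667), heading=32, 2 segment(s) drawn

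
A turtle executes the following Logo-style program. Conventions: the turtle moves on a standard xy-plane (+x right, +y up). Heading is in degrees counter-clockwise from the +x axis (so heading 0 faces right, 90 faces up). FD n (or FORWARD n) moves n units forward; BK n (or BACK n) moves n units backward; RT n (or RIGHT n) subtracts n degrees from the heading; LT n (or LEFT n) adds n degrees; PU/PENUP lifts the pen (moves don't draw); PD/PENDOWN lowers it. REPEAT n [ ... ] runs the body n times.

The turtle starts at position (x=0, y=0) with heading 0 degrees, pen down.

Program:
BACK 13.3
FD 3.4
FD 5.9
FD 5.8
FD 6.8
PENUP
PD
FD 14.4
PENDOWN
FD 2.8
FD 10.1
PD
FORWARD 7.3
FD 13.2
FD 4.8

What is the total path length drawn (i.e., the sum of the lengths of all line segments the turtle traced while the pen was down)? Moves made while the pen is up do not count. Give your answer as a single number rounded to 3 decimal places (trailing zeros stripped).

Executing turtle program step by step:
Start: pos=(0,0), heading=0, pen down
BK 13.3: (0,0) -> (-13.3,0) [heading=0, draw]
FD 3.4: (-13.3,0) -> (-9.9,0) [heading=0, draw]
FD 5.9: (-9.9,0) -> (-4,0) [heading=0, draw]
FD 5.8: (-4,0) -> (1.8,0) [heading=0, draw]
FD 6.8: (1.8,0) -> (8.6,0) [heading=0, draw]
PU: pen up
PD: pen down
FD 14.4: (8.6,0) -> (23,0) [heading=0, draw]
PD: pen down
FD 2.8: (23,0) -> (25.8,0) [heading=0, draw]
FD 10.1: (25.8,0) -> (35.9,0) [heading=0, draw]
PD: pen down
FD 7.3: (35.9,0) -> (43.2,0) [heading=0, draw]
FD 13.2: (43.2,0) -> (56.4,0) [heading=0, draw]
FD 4.8: (56.4,0) -> (61.2,0) [heading=0, draw]
Final: pos=(61.2,0), heading=0, 11 segment(s) drawn

Segment lengths:
  seg 1: (0,0) -> (-13.3,0), length = 13.3
  seg 2: (-13.3,0) -> (-9.9,0), length = 3.4
  seg 3: (-9.9,0) -> (-4,0), length = 5.9
  seg 4: (-4,0) -> (1.8,0), length = 5.8
  seg 5: (1.8,0) -> (8.6,0), length = 6.8
  seg 6: (8.6,0) -> (23,0), length = 14.4
  seg 7: (23,0) -> (25.8,0), length = 2.8
  seg 8: (25.8,0) -> (35.9,0), length = 10.1
  seg 9: (35.9,0) -> (43.2,0), length = 7.3
  seg 10: (43.2,0) -> (56.4,0), length = 13.2
  seg 11: (56.4,0) -> (61.2,0), length = 4.8
Total = 87.8

Answer: 87.8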